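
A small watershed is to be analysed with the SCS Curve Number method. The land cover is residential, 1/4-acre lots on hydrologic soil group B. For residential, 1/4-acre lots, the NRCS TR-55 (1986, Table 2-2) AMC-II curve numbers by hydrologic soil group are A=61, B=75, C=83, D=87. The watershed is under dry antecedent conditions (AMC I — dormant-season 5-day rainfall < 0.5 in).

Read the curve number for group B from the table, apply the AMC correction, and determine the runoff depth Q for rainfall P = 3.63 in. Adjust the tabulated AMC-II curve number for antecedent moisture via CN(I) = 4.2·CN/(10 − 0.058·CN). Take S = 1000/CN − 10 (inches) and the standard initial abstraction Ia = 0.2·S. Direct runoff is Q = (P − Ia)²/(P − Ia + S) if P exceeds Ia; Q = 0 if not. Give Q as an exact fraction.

NRCS table: residential, 1/4-acre lots, soil group B → CN(II) = 75
Adjust CN=75 to AMC I: 4.2·75/(10 − 0.058·75) → 315 ÷ (113/20) = 6300/113 ≈ 55.752
Retention S: 1000/CN − 10 with CN=55.752 → S = 500/63 ≈ 7.937 in
Ia = 0.2S: 0.2·7.937 = 1.587 in (exactly 100/63)
P − Ia = 3.630 − 1.587 = 12869/6300 ≈ 2.043 in (> 0, runoff occurs)
Q = (12869/6300)²/((12869/6300) + 500/63) = (165611161/39690000)/(62869/6300) = 165611161/396074700 in ≈ 0.418 in

Q = 165611161/396074700 in ≈ 0.418 in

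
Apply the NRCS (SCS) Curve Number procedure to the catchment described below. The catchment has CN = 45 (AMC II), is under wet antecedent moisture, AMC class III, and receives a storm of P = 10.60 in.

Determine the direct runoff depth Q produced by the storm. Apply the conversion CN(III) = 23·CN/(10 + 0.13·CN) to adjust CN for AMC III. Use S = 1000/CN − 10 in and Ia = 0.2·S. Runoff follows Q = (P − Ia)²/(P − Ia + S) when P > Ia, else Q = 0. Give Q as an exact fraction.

Wet (AMC III): CN(III) = 23·45/(10 + 0.13·45) = 1035/(317/20) = 20700/317 ≈ 65.300
S = 1000/(20700/317) − 10 = 1100/207 in ≈ 5.314 in
Ia = 0.2·(1100/207) = 220/207 in ≈ 1.063 in
Excess rainfall: 10.600 − 1.063 = 9.537 in; P > Ia so Q > 0
Q: (9871/1035)² ÷ (15371/1035) = 97436641/15908985 in (≈ 6.125 in)

Q = 97436641/15908985 in ≈ 6.125 in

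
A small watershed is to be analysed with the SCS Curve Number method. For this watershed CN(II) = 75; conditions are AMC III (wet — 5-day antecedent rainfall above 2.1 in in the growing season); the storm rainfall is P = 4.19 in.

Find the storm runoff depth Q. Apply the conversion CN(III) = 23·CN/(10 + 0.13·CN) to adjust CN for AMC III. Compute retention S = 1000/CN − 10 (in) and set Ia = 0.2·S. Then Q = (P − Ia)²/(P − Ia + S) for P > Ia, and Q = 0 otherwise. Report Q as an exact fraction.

Q = 724201921/254685900 in ≈ 2.844 in

CN(III) from CN(II)=75: (23·75)/(10 + 0.13·75) = 6900/79 ≈ 87.342
Retention S: 1000/CN − 10 with CN=87.342 → S = 100/69 ≈ 1.449 in
Ia = 0.2·(100/69) = 20/69 in ≈ 0.290 in
Since P=4.190 > Ia=0.290: effective rainfall P−Ia = 26911/6900 in
Q = (26911/6900)²/((26911/6900) + 100/69) = (724201921/47610000)/(36911/6900) = 724201921/254685900 in ≈ 2.844 in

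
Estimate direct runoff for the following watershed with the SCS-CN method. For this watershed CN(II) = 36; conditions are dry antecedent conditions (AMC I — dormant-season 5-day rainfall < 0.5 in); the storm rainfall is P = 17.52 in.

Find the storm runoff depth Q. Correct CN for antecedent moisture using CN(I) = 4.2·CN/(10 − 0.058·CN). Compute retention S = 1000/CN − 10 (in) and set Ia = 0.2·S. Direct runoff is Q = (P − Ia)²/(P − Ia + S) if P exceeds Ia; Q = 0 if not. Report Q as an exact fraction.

Adjust CN=36 to AMC I: 4.2·36/(10 − 0.058·36) → (756/5) ÷ (989/125) = 18900/989 ≈ 19.110
Retention S: 1000/CN − 10 with CN=19.110 → S = 8000/189 ≈ 42.328 in
Initial abstraction Ia = S/5 = (8000/189)/5 = 1600/189 ≈ 8.466 in
Since P=17.520 > Ia=8.466: effective rainfall P−Ia = 42782/4725 in
Q = (42782/4725)²/((42782/4725) + 8000/189) = (1830299524/22325625)/(242782/4725) = 915149762/573572475 in ≈ 1.596 in

Q = 915149762/573572475 in ≈ 1.596 in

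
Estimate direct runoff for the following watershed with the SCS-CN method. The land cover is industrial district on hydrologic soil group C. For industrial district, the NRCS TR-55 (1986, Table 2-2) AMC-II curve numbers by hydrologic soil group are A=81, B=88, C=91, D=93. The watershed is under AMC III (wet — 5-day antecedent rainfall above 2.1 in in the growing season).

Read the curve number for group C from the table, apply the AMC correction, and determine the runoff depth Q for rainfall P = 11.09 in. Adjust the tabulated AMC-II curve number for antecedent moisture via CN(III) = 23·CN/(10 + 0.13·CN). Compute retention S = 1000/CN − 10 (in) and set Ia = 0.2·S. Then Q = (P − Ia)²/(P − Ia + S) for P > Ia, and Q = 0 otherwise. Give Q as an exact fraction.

Q = 5304440040769/500883574100 in ≈ 10.590 in

NRCS table: industrial district, soil group C → CN(II) = 91
Wet (AMC III): CN(III) = 23·91/(10 + 0.13·91) = 2093/(2183/100) = 209300/2183 ≈ 95.877
Retention S: 1000/CN − 10 with CN=95.877 → S = 900/2093 ≈ 0.430 in
Ia = 0.2S: 0.2·0.430 = 0.086 in (exactly 180/2093)
P − Ia = 11.090 − 0.086 = 2303137/209300 ≈ 11.004 in (> 0, runoff occurs)
Runoff Q = (P−Ia)²/(P−Ia+S) = (11.004)²/(11.004+0.430) = 5304440040769/500883574100 ≈ 10.590 in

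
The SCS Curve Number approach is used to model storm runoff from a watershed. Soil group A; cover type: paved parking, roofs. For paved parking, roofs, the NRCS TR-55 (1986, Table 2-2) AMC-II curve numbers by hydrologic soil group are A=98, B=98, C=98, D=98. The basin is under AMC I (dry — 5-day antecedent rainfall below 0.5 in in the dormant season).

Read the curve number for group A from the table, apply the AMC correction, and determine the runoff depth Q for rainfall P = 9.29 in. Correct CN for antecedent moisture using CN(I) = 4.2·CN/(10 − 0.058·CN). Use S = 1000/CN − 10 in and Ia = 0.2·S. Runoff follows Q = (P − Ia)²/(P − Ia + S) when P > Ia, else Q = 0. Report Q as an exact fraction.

Q = 894804375481/102482328900 in ≈ 8.731 in

NRCS table: paved parking, roofs, soil group A → CN(II) = 98
CN(I) from CN(II)=98: (4.2·98)/(10 − 0.058·98) = 102900/1079 ≈ 95.366
S = 1000/(102900/1079) − 10 = 500/1029 in ≈ 0.486 in
Initial abstraction Ia = S/5 = (500/1029)/5 = 100/1029 ≈ 0.097 in
Since P=9.290 > Ia=0.097: effective rainfall P−Ia = 945941/102900 in
Q = (945941/102900)²/((945941/102900) + 500/1029) = (894804375481/10588410000)/(995941/102900) = 894804375481/102482328900 in ≈ 8.731 in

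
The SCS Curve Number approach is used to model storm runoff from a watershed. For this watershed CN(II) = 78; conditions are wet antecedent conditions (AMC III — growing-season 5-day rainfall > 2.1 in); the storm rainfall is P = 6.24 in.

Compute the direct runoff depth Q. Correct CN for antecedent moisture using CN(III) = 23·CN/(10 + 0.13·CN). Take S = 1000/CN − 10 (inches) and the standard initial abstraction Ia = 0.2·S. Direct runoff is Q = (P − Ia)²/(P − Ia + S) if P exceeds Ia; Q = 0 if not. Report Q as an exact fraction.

Q = 4517990656/907831275 in ≈ 4.977 in

Adjust CN=78 to AMC III: 23·78/(10 + 0.13·78) → 1794 ÷ (1007/50) = 89700/1007 ≈ 89.076
S = 1000/(89700/1007) − 10 = 1100/897 in ≈ 1.226 in
Initial abstraction Ia = S/5 = (1100/897)/5 = 220/897 ≈ 0.245 in
Since P=6.240 > Ia=0.245: effective rainfall P−Ia = 134432/22425 in
Q = (134432/22425)²/((134432/22425) + 1100/897) = (18071962624/502880625)/(161932/22425) = 4517990656/907831275 in ≈ 4.977 in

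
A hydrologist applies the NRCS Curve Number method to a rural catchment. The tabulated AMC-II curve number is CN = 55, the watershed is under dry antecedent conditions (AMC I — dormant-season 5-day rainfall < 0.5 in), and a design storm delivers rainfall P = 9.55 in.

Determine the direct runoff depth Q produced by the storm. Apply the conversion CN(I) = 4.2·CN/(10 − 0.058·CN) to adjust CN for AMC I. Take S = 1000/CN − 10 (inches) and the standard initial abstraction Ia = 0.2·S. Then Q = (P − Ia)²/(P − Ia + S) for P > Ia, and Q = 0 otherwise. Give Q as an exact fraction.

Q = 75811849/59608780 in ≈ 1.272 in

Adjust CN=55 to AMC I: 4.2·55/(10 − 0.058·55) → 231 ÷ (681/100) = 7700/227 ≈ 33.921
S = 1000/(7700/227) − 10 = 1500/77 in ≈ 19.481 in
Initial abstraction Ia = S/5 = (1500/77)/5 = 300/77 ≈ 3.896 in
P − Ia = 9.550 − 3.896 = 8707/1540 ≈ 5.654 in (> 0, runoff occurs)
Q: (8707/1540)² ÷ (38707/1540) = 75811849/59608780 in (≈ 1.272 in)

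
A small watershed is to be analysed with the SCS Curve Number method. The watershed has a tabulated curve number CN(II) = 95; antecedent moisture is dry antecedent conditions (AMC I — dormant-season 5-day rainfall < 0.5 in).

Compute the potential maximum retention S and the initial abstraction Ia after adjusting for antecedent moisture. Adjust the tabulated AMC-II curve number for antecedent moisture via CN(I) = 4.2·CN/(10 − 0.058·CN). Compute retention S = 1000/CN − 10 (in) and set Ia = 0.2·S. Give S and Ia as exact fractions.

Dry (AMC I): CN(I) = 4.2·95/(10 − 0.058·95) = 399/(449/100) = 39900/449 ≈ 88.864
Max retention: S = 1000/(39900/449) − 10 = 500/399 in (≈ 1.253 in)
Initial abstraction Ia = S/5 = (500/399)/5 = 100/399 ≈ 0.251 in

S = 500/399 in ≈ 1.253 in; Ia = 100/399 in ≈ 0.251 in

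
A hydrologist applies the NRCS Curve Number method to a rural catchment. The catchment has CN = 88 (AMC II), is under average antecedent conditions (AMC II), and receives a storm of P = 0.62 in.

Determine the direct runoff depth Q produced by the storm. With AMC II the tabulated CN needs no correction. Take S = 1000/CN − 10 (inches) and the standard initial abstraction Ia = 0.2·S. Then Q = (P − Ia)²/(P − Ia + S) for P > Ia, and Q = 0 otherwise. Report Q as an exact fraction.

AMC II — tabulated CN = 88 applies directly.
S = 1000/88 − 10 = 15/11 in ≈ 1.364 in
Ia = 0.2S: 0.2·1.364 = 0.273 in (exactly 3/11)
Since P=0.620 > Ia=0.273: effective rainfall P−Ia = 191/550 in
Q = (191/550)²/((191/550) + 15/11) = (36481/302500)/(941/550) = 36481/517550 in ≈ 0.070 in

Q = 36481/517550 in ≈ 0.070 in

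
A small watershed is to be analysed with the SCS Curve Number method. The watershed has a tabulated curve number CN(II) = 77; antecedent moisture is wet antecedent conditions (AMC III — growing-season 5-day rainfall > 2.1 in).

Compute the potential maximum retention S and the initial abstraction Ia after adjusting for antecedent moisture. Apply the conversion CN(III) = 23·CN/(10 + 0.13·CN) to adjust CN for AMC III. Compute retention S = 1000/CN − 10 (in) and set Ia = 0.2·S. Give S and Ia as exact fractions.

S = 100/77 in ≈ 1.299 in; Ia = 20/77 in ≈ 0.260 in

Wet (AMC III): CN(III) = 23·77/(10 + 0.13·77) = 1771/(2001/100) = 7700/87 ≈ 88.506
Max retention: S = 1000/(7700/87) − 10 = 100/77 in (≈ 1.299 in)
Ia = 0.2S: 0.2·1.299 = 0.260 in (exactly 20/77)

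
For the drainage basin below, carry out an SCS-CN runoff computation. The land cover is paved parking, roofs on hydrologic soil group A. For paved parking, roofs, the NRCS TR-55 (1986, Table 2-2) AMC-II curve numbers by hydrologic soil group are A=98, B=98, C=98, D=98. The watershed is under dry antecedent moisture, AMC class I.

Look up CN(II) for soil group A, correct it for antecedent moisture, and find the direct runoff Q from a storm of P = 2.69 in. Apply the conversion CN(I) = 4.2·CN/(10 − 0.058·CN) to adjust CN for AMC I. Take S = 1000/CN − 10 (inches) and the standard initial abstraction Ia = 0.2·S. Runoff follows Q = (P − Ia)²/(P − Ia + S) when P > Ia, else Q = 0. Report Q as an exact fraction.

Q = 71182773601/32598822900 in ≈ 2.184 in

NRCS table: paved parking, roofs, soil group A → CN(II) = 98
Dry (AMC I): CN(I) = 4.2·98/(10 − 0.058·98) = (2058/5)/(1079/250) = 102900/1079 ≈ 95.366
Max retention: S = 1000/(102900/1079) − 10 = 500/1029 in (≈ 0.486 in)
Ia = 0.2·(500/1029) = 100/1029 in ≈ 0.097 in
Excess rainfall: 2.690 − 0.097 = 2.593 in; P > Ia so Q > 0
Q: (266801/102900)² ÷ (316801/102900) = 71182773601/32598822900 in (≈ 2.184 in)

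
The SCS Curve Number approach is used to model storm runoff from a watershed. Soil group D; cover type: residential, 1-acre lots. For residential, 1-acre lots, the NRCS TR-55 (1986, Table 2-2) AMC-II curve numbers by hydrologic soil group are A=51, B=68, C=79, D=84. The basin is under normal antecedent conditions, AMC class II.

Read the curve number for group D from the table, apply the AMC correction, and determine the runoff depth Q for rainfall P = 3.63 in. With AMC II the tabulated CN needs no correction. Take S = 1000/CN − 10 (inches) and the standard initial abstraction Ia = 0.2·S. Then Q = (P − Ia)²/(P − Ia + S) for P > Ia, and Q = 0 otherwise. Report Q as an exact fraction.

Q = 46553329/22728300 in ≈ 2.048 in

NRCS table: residential, 1-acre lots, soil group D → CN(II) = 84
CN(II) = 84; AMC II needs no correction.
S = 1000/84 − 10 = 40/21 in ≈ 1.905 in
Ia = 0.2S: 0.2·1.905 = 0.381 in (exactly 8/21)
P − Ia = 3.630 − 0.381 = 6823/2100 ≈ 3.249 in (> 0, runoff occurs)
Runoff Q = (P−Ia)²/(P−Ia+S) = (3.249)²/(3.249+1.905) = 46553329/22728300 ≈ 2.048 in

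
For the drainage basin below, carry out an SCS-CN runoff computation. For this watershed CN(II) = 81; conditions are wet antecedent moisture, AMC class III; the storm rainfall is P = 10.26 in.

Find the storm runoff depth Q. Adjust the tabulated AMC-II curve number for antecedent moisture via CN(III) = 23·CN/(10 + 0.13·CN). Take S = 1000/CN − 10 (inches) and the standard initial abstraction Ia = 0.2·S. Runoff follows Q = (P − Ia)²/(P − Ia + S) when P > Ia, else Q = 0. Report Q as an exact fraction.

Q = 46181183419/5058138150 in ≈ 9.130 in

Wet (AMC III): CN(III) = 23·81/(10 + 0.13·81) = 1863/(2053/100) = 186300/2053 ≈ 90.745
Retention S: 1000/CN − 10 with CN=90.745 → S = 1900/1863 ≈ 1.020 in
Ia = 0.2·(1900/1863) = 380/1863 in ≈ 0.204 in
P − Ia = 10.260 − 0.204 = 936719/93150 ≈ 10.056 in (> 0, runoff occurs)
Runoff Q = (P−Ia)²/(P−Ia+S) = (10.056)²/(10.056+1.020) = 46181183419/5058138150 ≈ 9.130 in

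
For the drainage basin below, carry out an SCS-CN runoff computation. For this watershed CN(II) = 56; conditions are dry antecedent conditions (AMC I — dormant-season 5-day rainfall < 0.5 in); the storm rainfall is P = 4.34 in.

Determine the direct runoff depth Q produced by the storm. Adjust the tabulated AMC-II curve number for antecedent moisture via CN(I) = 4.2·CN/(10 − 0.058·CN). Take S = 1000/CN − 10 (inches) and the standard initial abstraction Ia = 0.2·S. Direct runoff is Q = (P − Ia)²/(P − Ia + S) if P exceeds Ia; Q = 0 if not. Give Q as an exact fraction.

Adjust CN=56 to AMC I: 4.2·56/(10 − 0.058·56) → (1176/5) ÷ (844/125) = 7350/211 ≈ 34.834
Retention S: 1000/CN − 10 with CN=34.834 → S = 2750/147 ≈ 18.707 in
Ia = 0.2S: 0.2·18.707 = 3.741 in (exactly 550/147)
P − Ia = 4.340 − 3.741 = 4399/7350 ≈ 0.599 in (> 0, runoff occurs)
Q: (4399/7350)² ÷ (141899/7350) = 19351201/1042957650 in (≈ 0.019 in)

Q = 19351201/1042957650 in ≈ 0.019 in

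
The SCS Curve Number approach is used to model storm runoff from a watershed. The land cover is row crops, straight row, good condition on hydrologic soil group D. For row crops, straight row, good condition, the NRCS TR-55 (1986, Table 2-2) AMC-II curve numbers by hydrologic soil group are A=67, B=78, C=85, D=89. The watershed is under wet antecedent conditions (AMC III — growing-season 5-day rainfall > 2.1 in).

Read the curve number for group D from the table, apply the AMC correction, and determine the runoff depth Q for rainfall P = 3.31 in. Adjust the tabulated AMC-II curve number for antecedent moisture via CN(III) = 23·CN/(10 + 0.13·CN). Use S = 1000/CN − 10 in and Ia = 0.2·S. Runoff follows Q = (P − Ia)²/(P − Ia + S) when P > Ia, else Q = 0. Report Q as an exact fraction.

Q = 429754980249/156709517900 in ≈ 2.742 in

NRCS table: row crops, straight row, good condition, soil group D → CN(II) = 89
Wet (AMC III): CN(III) = 23·89/(10 + 0.13·89) = 2047/(2157/100) = 204700/2157 ≈ 94.900
Max retention: S = 1000/(204700/2157) − 10 = 1100/2047 in (≈ 0.537 in)
Ia = 0.2·(1100/2047) = 220/2047 in ≈ 0.107 in
Since P=3.310 > Ia=0.107: effective rainfall P−Ia = 655557/204700 in
Q: (655557/204700)² ÷ (765557/204700) = 429754980249/156709517900 in (≈ 2.742 in)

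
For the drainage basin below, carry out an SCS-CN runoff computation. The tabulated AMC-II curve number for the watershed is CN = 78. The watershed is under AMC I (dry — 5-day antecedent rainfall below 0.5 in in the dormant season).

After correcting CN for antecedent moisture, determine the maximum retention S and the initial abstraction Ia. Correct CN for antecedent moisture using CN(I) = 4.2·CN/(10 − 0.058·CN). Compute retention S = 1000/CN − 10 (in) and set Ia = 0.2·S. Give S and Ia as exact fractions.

S = 5500/819 in ≈ 6.716 in; Ia = 1100/819 in ≈ 1.343 in

CN(I) from CN(II)=78: (4.2·78)/(10 − 0.058·78) = 81900/1369 ≈ 59.825
S = 1000/(81900/1369) − 10 = 5500/819 in ≈ 6.716 in
Initial abstraction Ia = S/5 = (5500/819)/5 = 1100/819 ≈ 1.343 in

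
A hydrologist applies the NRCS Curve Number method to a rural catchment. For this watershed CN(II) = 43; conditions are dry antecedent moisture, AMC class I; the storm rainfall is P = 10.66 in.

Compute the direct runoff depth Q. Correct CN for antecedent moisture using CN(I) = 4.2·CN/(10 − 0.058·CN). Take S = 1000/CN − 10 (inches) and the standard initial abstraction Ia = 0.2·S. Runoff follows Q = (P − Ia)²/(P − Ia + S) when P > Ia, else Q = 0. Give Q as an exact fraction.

Q = 4281477489/8133516650 in ≈ 0.526 in

Adjust CN=43 to AMC I: 4.2·43/(10 − 0.058·43) → (903/5) ÷ (3753/500) = 30100/1251 ≈ 24.061
Retention S: 1000/CN − 10 with CN=24.061 → S = 9500/301 ≈ 31.561 in
Ia = 0.2·(9500/301) = 1900/301 in ≈ 6.312 in
P − Ia = 10.660 − 6.312 = 65433/15050 ≈ 4.348 in (> 0, runoff occurs)
Q: (65433/15050)² ÷ (540433/15050) = 4281477489/8133516650 in (≈ 0.526 in)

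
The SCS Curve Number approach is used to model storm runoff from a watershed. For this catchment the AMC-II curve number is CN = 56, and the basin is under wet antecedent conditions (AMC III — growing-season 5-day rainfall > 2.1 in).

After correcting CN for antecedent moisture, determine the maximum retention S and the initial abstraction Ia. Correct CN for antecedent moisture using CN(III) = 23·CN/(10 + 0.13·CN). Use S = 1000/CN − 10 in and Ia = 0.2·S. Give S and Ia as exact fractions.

S = 550/161 in ≈ 3.416 in; Ia = 110/161 in ≈ 0.683 in

Wet (AMC III): CN(III) = 23·56/(10 + 0.13·56) = 1288/(432/25) = 4025/54 ≈ 74.537
Retention S: 1000/CN − 10 with CN=74.537 → S = 550/161 ≈ 3.416 in
Ia = 0.2S: 0.2·3.416 = 0.683 in (exactly 110/161)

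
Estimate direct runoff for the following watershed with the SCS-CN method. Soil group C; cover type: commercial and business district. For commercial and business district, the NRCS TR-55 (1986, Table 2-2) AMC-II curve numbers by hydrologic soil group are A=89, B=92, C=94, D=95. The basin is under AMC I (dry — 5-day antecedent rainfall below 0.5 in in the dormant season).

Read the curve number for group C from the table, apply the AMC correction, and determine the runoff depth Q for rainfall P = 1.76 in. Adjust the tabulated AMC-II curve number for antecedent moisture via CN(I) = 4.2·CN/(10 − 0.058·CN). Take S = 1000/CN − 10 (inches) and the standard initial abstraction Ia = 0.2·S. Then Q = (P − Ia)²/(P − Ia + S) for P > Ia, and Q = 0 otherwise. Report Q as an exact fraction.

Q = 35856144/50328775 in ≈ 0.712 in

NRCS table: commercial and business district, soil group C → CN(II) = 94
Dry (AMC I): CN(I) = 4.2·94/(10 − 0.058·94) = (1974/5)/(1137/250) = 32900/379 ≈ 86.807
Retention S: 1000/CN − 10 with CN=86.807 → S = 500/329 ≈ 1.520 in
Initial abstraction Ia = S/5 = (500/329)/5 = 100/329 ≈ 0.304 in
Excess rainfall: 1.760 − 0.304 = 1.456 in; P > Ia so Q > 0
Q = (11976/8225)²/((11976/8225) + 500/329) = (143424576/67650625)/(24476/8225) = 35856144/50328775 in ≈ 0.712 in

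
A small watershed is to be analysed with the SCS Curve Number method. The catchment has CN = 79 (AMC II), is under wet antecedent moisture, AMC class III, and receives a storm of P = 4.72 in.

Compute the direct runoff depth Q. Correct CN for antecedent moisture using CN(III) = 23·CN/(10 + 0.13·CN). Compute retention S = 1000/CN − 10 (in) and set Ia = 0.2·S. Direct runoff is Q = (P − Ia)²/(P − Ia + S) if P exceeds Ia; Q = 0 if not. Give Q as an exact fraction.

Adjust CN=79 to AMC III: 23·79/(10 + 0.13·79) → 1817 ÷ (2027/100) = 181700/2027 ≈ 89.640
Retention S: 1000/CN − 10 with CN=89.640 → S = 2100/1817 ≈ 1.156 in
Ia = 0.2·(2100/1817) = 420/1817 in ≈ 0.231 in
P − Ia = 4.720 − 0.231 = 203906/45425 ≈ 4.489 in (> 0, runoff occurs)
Q = (203906/45425)²/((203906/45425) + 2100/1817) = (41577656836/2063430625)/(256406/45425) = 20788828418/5823621275 in ≈ 3.570 in

Q = 20788828418/5823621275 in ≈ 3.570 in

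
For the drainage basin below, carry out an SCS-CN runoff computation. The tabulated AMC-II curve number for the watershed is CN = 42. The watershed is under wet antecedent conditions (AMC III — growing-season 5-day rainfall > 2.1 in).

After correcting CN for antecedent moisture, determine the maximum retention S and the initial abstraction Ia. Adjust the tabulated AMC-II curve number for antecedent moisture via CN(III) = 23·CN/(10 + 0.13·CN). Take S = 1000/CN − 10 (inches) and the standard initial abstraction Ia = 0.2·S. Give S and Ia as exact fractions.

S = 2900/483 in ≈ 6.004 in; Ia = 580/483 in ≈ 1.201 in

Wet (AMC III): CN(III) = 23·42/(10 + 0.13·42) = 966/(773/50) = 48300/773 ≈ 62.484
Retention S: 1000/CN − 10 with CN=62.484 → S = 2900/483 ≈ 6.004 in
Initial abstraction Ia = S/5 = (2900/483)/5 = 580/483 ≈ 1.201 in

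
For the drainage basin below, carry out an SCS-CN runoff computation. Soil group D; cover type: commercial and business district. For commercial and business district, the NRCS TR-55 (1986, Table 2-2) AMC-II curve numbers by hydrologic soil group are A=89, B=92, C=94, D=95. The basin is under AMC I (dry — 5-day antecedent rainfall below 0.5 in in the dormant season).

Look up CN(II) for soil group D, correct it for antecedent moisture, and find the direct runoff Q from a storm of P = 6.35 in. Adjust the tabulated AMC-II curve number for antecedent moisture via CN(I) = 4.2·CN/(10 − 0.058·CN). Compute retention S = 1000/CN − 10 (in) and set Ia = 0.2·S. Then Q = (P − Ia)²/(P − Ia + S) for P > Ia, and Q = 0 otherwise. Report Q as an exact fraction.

NRCS table: commercial and business district, soil group D → CN(II) = 95
Adjust CN=95 to AMC I: 4.2·95/(10 − 0.058·95) → 399 ÷ (449/100) = 39900/449 ≈ 88.864
Max retention: S = 1000/(39900/449) − 10 = 500/399 in (≈ 1.253 in)
Ia = 0.2S: 0.2·1.253 = 0.251 in (exactly 100/399)
P − Ia = 6.350 − 0.251 = 48673/7980 ≈ 6.099 in (> 0, runoff occurs)
Q: (48673/7980)² ÷ (58673/7980) = 2369060929/468210540 in (≈ 5.060 in)

Q = 2369060929/468210540 in ≈ 5.060 in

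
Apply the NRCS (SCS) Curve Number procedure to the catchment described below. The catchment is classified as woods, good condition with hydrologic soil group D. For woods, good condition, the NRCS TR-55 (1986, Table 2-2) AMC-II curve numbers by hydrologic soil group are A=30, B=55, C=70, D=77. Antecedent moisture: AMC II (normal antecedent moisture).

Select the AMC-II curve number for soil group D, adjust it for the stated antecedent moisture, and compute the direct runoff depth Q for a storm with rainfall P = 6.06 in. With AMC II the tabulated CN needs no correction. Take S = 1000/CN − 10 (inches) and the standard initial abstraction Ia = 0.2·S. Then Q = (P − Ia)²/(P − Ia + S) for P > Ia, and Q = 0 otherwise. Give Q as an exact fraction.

Q = 442302961/125244350 in ≈ 3.532 in

NRCS table: woods, good condition, soil group D → CN(II) = 77
Average conditions: CN = 77 (no AMC adjustment).
Max retention: S = 1000/77 − 10 = 230/77 in (≈ 2.987 in)
Ia = 0.2S: 0.2·2.987 = 0.597 in (exactly 46/77)
Excess rainfall: 6.060 − 0.597 = 5.463 in; P > Ia so Q > 0
Q = (21031/3850)²/((21031/3850) + 230/77) = (442302961/14822500)/(32531/3850) = 442302961/125244350 in ≈ 3.532 in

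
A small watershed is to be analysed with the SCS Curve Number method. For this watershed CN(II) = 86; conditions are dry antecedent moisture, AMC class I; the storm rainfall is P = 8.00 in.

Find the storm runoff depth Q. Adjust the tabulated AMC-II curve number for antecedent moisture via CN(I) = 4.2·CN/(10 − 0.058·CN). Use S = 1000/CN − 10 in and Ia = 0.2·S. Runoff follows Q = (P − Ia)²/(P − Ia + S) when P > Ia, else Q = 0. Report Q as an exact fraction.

Adjust CN=86 to AMC I: 4.2·86/(10 − 0.058·86) → (1806/5) ÷ (1253/250) = 12900/179 ≈ 72.067
Retention S: 1000/CN − 10 with CN=72.067 → S = 500/129 ≈ 3.876 in
Initial abstraction Ia = S/5 = (500/129)/5 = 100/129 ≈ 0.775 in
Excess rainfall: 8.000 − 0.775 = 7.225 in; P > Ia so Q > 0
Runoff Q = (P−Ia)²/(P−Ia+S) = (7.225)²/(7.225+3.876) = 108578/23091 ≈ 4.702 in

Q = 108578/23091 in ≈ 4.702 in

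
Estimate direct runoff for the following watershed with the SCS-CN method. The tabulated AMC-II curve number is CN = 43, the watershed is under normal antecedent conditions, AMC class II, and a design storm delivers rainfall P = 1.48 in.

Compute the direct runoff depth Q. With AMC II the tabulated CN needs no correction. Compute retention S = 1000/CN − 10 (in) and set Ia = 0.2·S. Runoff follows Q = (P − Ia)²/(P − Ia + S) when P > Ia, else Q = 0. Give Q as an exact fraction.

Q = 0 in ≈ 0.000 in

Average conditions: CN = 43 (no AMC adjustment).
Retention S: 1000/CN − 10 with CN=43.000 → S = 570/43 ≈ 13.256 in
Initial abstraction Ia = S/5 = (570/43)/5 = 114/43 ≈ 2.651 in
P = 1.480 ≤ Ia = 2.651 in: entire storm abstracted, Q = 0.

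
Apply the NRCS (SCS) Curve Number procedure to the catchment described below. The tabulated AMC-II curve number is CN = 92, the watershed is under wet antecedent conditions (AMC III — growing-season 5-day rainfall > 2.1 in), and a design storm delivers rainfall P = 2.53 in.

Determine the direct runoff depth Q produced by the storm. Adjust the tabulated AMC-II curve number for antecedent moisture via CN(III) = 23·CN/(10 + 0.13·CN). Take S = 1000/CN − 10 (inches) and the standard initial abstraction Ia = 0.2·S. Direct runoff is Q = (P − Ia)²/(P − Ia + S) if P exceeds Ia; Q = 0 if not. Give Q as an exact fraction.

CN(III) from CN(II)=92: (23·92)/(10 + 0.13·92) = 52900/549 ≈ 96.357
S = 1000/(52900/549) − 10 = 200/529 in ≈ 0.378 in
Ia = 0.2S: 0.2·0.378 = 0.076 in (exactly 40/529)
P − Ia = 2.530 − 0.076 = 129837/52900 ≈ 2.454 in (> 0, runoff occurs)
Q: (129837/52900)² ÷ (149837/52900) = 16857646569/7926377300 in (≈ 2.127 in)

Q = 16857646569/7926377300 in ≈ 2.127 in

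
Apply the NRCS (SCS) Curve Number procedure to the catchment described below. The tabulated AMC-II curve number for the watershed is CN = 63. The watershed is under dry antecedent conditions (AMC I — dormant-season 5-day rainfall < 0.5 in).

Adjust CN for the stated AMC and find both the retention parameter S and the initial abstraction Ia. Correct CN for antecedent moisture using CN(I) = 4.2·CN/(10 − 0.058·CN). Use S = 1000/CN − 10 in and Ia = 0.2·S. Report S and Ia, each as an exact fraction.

S = 18500/1323 in ≈ 13.983 in; Ia = 3700/1323 in ≈ 2.797 in

Adjust CN=63 to AMC I: 4.2·63/(10 − 0.058·63) → (1323/5) ÷ (3173/500) = 132300/3173 ≈ 41.696
S = 1000/(132300/3173) − 10 = 18500/1323 in ≈ 13.983 in
Ia = 0.2·(18500/1323) = 3700/1323 in ≈ 2.797 in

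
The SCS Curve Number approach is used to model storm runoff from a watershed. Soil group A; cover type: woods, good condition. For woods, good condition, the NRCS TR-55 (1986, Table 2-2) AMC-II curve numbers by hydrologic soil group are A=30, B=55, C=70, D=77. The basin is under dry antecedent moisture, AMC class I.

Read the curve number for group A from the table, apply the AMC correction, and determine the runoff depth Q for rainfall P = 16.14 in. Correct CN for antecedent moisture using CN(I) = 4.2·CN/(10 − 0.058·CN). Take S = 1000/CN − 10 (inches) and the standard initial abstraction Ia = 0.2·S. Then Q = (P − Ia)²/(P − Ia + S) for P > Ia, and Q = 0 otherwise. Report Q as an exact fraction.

NRCS table: woods, good condition, soil group A → CN(II) = 30
CN(I) from CN(II)=30: (4.2·30)/(10 − 0.058·30) = 900/59 ≈ 15.254
Max retention: S = 1000/(900/59) − 10 = 500/9 in (≈ 55.556 in)
Ia = 0.2S: 0.2·55.556 = 11.111 in (exactly 100/9)
P − Ia = 16.140 − 11.111 = 2263/450 ≈ 5.029 in (> 0, runoff occurs)
Runoff Q = (P−Ia)²/(P−Ia+S) = (5.029)²/(5.029+55.556) = 5121169/12268350 ≈ 0.417 in

Q = 5121169/12268350 in ≈ 0.417 in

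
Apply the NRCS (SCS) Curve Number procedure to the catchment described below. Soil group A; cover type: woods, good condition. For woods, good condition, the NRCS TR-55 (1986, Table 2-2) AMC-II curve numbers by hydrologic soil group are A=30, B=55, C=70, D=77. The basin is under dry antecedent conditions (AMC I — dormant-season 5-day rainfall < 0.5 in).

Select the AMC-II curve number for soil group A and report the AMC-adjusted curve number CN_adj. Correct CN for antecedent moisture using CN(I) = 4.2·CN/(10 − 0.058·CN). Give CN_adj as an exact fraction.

NRCS table: woods, good condition, soil group A → CN(II) = 30
Adjust CN=30 to AMC I: 4.2·30/(10 − 0.058·30) → 126 ÷ (413/50) = 900/59 ≈ 15.254

CN_adj = 900/59 ≈ 15.254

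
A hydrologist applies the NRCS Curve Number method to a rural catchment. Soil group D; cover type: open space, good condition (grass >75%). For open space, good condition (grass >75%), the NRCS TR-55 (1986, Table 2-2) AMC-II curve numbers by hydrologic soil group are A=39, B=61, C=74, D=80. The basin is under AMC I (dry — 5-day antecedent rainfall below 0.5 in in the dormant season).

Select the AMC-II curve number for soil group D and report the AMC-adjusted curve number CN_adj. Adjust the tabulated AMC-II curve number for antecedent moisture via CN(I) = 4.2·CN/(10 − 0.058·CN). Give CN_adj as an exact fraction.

CN_adj = 4200/67 ≈ 62.687

NRCS table: open space, good condition (grass >75%), soil group D → CN(II) = 80
Dry (AMC I): CN(I) = 4.2·80/(10 − 0.058·80) = 336/(134/25) = 4200/67 ≈ 62.687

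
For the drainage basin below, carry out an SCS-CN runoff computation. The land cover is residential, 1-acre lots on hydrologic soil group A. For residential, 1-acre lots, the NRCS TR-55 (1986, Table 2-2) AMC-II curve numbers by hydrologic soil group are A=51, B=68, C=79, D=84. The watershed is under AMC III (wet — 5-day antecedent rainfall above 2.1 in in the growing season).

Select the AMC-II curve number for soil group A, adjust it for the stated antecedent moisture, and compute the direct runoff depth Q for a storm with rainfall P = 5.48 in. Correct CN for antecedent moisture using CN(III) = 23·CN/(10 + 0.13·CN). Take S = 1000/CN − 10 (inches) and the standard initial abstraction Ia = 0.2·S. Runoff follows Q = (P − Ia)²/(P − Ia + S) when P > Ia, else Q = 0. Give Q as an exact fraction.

Q = 18550712401/7586406825 in ≈ 2.445 in

NRCS table: residential, 1-acre lots, soil group A → CN(II) = 51
Wet (AMC III): CN(III) = 23·51/(10 + 0.13·51) = 1173/(1663/100) = 117300/1663 ≈ 70.535
Max retention: S = 1000/(117300/1663) − 10 = 4900/1173 in (≈ 4.177 in)
Initial abstraction Ia = S/5 = (4900/1173)/5 = 980/1173 ≈ 0.835 in
Excess rainfall: 5.480 − 0.835 = 4.645 in; P > Ia so Q > 0
Runoff Q = (P−Ia)²/(P−Ia+S) = (4.645)²/(4.645+4.177) = 18550712401/7586406825 ≈ 2.445 in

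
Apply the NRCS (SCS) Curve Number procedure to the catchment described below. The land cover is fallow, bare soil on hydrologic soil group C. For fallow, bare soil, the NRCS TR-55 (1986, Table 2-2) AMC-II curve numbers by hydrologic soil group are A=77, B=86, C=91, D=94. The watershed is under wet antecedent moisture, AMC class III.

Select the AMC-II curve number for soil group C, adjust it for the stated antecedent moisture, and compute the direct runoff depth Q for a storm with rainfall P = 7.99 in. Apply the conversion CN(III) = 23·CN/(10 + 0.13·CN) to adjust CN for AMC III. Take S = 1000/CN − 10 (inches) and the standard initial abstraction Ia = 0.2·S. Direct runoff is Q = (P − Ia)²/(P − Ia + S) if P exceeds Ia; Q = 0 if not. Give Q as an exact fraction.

NRCS table: fallow, bare soil, soil group C → CN(II) = 91
Wet (AMC III): CN(III) = 23·91/(10 + 0.13·91) = 2093/(2183/100) = 209300/2183 ≈ 95.877
Max retention: S = 1000/(209300/2183) − 10 = 900/2093 in (≈ 0.430 in)
Initial abstraction Ia = S/5 = (900/2093)/5 = 180/2093 ≈ 0.086 in
Excess rainfall: 7.990 − 0.086 = 7.904 in; P > Ia so Q > 0
Q: (1654307/209300)² ÷ (1744307/209300) = 2736731650249/365083455100 in (≈ 7.496 in)

Q = 2736731650249/365083455100 in ≈ 7.496 in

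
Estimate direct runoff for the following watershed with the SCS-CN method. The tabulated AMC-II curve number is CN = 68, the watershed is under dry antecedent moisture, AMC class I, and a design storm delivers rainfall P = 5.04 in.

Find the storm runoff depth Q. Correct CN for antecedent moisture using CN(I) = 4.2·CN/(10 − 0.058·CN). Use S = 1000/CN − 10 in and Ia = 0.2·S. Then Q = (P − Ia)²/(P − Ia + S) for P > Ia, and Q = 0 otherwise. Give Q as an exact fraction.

Dry (AMC I): CN(I) = 4.2·68/(10 − 0.058·68) = (1428/5)/(757/125) = 35700/757 ≈ 47.160
S = 1000/(35700/757) − 10 = 4000/357 in ≈ 11.204 in
Initial abstraction Ia = S/5 = (4000/357)/5 = 800/357 ≈ 2.241 in
Excess rainfall: 5.040 − 2.241 = 2.799 in; P > Ia so Q > 0
Q: (24982/8925)² ÷ (124982/8925) = 312050162/557732175 in (≈ 0.559 in)

Q = 312050162/557732175 in ≈ 0.559 in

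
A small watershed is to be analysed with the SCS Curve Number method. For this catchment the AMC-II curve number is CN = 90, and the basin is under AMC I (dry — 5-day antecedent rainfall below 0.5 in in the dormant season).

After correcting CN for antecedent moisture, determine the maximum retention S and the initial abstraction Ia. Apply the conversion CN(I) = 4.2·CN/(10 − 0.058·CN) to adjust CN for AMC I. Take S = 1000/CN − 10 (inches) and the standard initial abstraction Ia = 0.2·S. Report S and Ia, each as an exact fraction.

Dry (AMC I): CN(I) = 4.2·90/(10 − 0.058·90) = 378/(239/50) = 18900/239 ≈ 79.079
Max retention: S = 1000/(18900/239) − 10 = 500/189 in (≈ 2.646 in)
Ia = 0.2·(500/189) = 100/189 in ≈ 0.529 in

S = 500/189 in ≈ 2.646 in; Ia = 100/189 in ≈ 0.529 in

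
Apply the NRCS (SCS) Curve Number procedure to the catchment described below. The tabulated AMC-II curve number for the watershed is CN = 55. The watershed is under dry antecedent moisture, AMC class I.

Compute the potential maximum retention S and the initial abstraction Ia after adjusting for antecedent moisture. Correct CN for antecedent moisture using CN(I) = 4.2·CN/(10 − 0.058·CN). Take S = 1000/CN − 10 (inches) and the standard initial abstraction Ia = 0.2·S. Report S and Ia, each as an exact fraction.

S = 1500/77 in ≈ 19.481 in; Ia = 300/77 in ≈ 3.896 in

Dry (AMC I): CN(I) = 4.2·55/(10 − 0.058·55) = 231/(681/100) = 7700/227 ≈ 33.921
Max retention: S = 1000/(7700/227) − 10 = 1500/77 in (≈ 19.481 in)
Ia = 0.2·(1500/77) = 300/77 in ≈ 3.896 in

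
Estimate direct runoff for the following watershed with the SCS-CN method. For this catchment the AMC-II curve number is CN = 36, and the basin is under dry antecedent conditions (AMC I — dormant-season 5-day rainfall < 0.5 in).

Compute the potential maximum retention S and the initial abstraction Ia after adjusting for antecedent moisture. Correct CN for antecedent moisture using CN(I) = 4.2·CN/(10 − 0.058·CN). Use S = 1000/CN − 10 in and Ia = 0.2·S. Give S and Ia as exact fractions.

Dry (AMC I): CN(I) = 4.2·36/(10 − 0.058·36) = (756/5)/(989/125) = 18900/989 ≈ 19.110
Max retention: S = 1000/(18900/989) − 10 = 8000/189 in (≈ 42.328 in)
Initial abstraction Ia = S/5 = (8000/189)/5 = 1600/189 ≈ 8.466 in

S = 8000/189 in ≈ 42.328 in; Ia = 1600/189 in ≈ 8.466 in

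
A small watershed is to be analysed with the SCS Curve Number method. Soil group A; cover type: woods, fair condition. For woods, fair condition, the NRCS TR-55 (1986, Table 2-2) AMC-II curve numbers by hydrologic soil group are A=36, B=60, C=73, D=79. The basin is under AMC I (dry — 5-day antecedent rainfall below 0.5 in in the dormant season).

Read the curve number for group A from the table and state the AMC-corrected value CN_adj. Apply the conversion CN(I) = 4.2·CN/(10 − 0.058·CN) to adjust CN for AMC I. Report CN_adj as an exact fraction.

CN_adj = 18900/989 ≈ 19.110

NRCS table: woods, fair condition, soil group A → CN(II) = 36
Dry (AMC I): CN(I) = 4.2·36/(10 − 0.058·36) = (756/5)/(989/125) = 18900/989 ≈ 19.110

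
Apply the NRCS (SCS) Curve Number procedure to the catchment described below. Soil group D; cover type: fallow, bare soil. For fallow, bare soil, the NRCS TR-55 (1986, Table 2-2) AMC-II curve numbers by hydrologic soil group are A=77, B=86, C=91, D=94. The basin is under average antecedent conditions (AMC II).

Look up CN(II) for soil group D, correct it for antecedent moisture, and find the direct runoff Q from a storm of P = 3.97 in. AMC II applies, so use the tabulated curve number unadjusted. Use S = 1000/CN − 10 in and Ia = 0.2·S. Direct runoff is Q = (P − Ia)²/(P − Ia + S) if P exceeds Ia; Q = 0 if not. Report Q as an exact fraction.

NRCS table: fallow, bare soil, soil group D → CN(II) = 94
CN(II) = 94; AMC II needs no correction.
Max retention: S = 1000/94 − 10 = 30/47 in (≈ 0.638 in)
Initial abstraction Ia = S/5 = (30/47)/5 = 6/47 ≈ 0.128 in
Excess rainfall: 3.970 − 0.128 = 3.842 in; P > Ia so Q > 0
Runoff Q = (P−Ia)²/(P−Ia+S) = (3.842)²/(3.842+0.638) = 326127481/98977300 ≈ 3.295 in

Q = 326127481/98977300 in ≈ 3.295 in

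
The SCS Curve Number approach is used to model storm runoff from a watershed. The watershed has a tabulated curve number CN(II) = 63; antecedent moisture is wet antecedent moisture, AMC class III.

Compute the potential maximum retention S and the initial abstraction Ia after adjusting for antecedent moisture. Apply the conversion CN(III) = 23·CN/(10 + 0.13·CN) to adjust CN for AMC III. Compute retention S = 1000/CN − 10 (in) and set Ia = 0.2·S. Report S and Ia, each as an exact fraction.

CN(III) from CN(II)=63: (23·63)/(10 + 0.13·63) = 144900/1819 ≈ 79.659
Max retention: S = 1000/(144900/1819) − 10 = 3700/1449 in (≈ 2.553 in)
Initial abstraction Ia = S/5 = (3700/1449)/5 = 740/1449 ≈ 0.511 in

S = 3700/1449 in ≈ 2.553 in; Ia = 740/1449 in ≈ 0.511 in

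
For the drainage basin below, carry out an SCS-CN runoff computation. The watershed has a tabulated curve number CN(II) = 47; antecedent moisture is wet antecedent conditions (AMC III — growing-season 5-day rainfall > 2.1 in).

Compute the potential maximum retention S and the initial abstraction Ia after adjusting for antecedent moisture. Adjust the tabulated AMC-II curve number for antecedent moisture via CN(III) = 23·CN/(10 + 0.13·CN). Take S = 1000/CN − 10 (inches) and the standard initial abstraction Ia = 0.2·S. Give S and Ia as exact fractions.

Wet (AMC III): CN(III) = 23·47/(10 + 0.13·47) = 1081/(1611/100) = 108100/1611 ≈ 67.101
Max retention: S = 1000/(108100/1611) − 10 = 5300/1081 in (≈ 4.903 in)
Initial abstraction Ia = S/5 = (5300/1081)/5 = 1060/1081 ≈ 0.981 in

S = 5300/1081 in ≈ 4.903 in; Ia = 1060/1081 in ≈ 0.981 in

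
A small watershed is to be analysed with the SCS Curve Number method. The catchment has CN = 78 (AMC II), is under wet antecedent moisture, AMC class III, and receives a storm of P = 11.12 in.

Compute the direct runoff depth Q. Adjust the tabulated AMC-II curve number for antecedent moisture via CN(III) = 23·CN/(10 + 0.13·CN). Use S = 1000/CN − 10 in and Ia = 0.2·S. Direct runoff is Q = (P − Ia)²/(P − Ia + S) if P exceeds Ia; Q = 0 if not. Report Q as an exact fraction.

Q = 29735312978/3042691275 in ≈ 9.773 in

Wet (AMC III): CN(III) = 23·78/(10 + 0.13·78) = 1794/(1007/50) = 89700/1007 ≈ 89.076
S = 1000/(89700/1007) − 10 = 1100/897 in ≈ 1.226 in
Ia = 0.2·(1100/897) = 220/897 in ≈ 0.245 in
Excess rainfall: 11.120 − 0.245 = 10.875 in; P > Ia so Q > 0
Q: (243866/22425)² ÷ (271366/22425) = 29735312978/3042691275 in (≈ 9.773 in)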